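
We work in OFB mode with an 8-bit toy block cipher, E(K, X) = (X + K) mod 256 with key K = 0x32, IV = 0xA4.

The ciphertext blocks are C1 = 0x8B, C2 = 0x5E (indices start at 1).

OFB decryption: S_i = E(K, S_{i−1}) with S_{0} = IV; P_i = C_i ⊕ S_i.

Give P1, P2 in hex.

P1 = 0x5D, P2 = 0x56

P1: S = E(K, 0xA4) = 0xD6; 0x8B ⊕ 0xD6 = 0x5D.
P2: S = E(K, 0xD6) = 0x08; 0x5E ⊕ 0x08 = 0x56.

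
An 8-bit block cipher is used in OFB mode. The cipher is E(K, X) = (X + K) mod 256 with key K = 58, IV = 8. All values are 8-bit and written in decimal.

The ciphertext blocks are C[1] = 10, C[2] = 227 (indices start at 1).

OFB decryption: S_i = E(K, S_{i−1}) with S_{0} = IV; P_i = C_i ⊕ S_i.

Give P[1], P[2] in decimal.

P[1]: S = E(K, 8) = 66; 10 ⊕ 66 = 72.
P[2]: S = E(K, 66) = 124; 227 ⊕ 124 = 159.

P[1] = 72, P[2] = 159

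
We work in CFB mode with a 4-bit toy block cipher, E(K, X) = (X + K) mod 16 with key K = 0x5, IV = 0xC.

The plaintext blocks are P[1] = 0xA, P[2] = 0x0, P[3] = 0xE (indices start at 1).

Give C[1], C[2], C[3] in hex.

CFB encryption: C_i = P_i ⊕ E(K, C_{i−1}), with C_{0} = IV.
C[1]: E(K, 0xC) = 0x1; 0xA ⊕ 0x1 = 0xB.
C[2]: E(K, 0xB) = 0x0; 0x0 ⊕ 0x0 = 0x0.
C[3]: E(K, 0x0) = 0x5; 0xE ⊕ 0x5 = 0xB.

C[1] = 0xB, C[2] = 0x0, C[3] = 0xB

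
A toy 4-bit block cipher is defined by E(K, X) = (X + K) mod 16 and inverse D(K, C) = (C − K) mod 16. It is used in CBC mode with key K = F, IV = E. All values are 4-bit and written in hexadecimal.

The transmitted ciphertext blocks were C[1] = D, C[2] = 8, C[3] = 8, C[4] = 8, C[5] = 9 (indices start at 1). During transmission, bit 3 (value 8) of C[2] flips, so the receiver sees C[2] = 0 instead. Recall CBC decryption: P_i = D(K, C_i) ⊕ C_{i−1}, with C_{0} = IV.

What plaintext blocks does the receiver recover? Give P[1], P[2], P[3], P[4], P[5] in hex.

Only C[2] changed, to 0. In CBC, a change in C_i garbles P_i and flips the same bit in P_{i+1}. Decrypting the received ciphertext:
P[1]: D(K, D) = E; E ⊕ E = 0.
P[2]: D(K, 0) = 1; 1 ⊕ D = C.
P[3]: D(K, 8) = 9; 9 ⊕ 0 = 9.
P[4]: D(K, 8) = 9; 9 ⊕ 8 = 1.
P[5]: D(K, 9) = A; A ⊕ 8 = 2.
Blocks that differ from the original plaintext: P[2], P[3].

P[1] = 0, P[2] = C, P[3] = 9, P[4] = 1, P[5] = 2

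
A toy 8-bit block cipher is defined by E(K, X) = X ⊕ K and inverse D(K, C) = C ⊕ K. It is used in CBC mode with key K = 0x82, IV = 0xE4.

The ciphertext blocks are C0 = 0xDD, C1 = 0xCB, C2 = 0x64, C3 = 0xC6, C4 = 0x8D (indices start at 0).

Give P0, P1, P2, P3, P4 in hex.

CBC decryption: P_i = D(K, C_i) ⊕ C_{i−1}, with C_{−1} = IV.
P0: D(K, 0xDD) = 0x5F; 0x5F ⊕ 0xE4 = 0xBB.
P1: D(K, 0xCB) = 0x49; 0x49 ⊕ 0xDD = 0x94.
P2: D(K, 0x64) = 0xE6; 0xE6 ⊕ 0xCB = 0x2D.
P3: D(K, 0xC6) = 0x44; 0x44 ⊕ 0x64 = 0x20.
P4: D(K, 0x8D) = 0x0F; 0x0F ⊕ 0xC6 = 0xC9.

P0 = 0xBB, P1 = 0x94, P2 = 0x2D, P3 = 0x20, P4 = 0xC9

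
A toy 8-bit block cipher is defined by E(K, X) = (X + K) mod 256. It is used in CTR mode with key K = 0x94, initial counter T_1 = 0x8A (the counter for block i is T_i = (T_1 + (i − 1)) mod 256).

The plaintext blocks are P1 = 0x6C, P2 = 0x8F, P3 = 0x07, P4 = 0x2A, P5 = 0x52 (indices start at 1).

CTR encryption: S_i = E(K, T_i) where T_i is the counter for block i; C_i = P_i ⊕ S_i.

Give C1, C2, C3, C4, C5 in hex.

C1 = 0x72, C2 = 0x90, C3 = 0x27, C4 = 0x0B, C5 = 0x70

C1: T = 0x8A, S = E(K, T) = 0x1E; 0x6C ⊕ 0x1E = 0x72.
C2: T = 0x8B, S = E(K, T) = 0x1F; 0x8F ⊕ 0x1F = 0x90.
C3: T = 0x8C, S = E(K, T) = 0x20; 0x07 ⊕ 0x20 = 0x27.
C4: T = 0x8D, S = E(K, T) = 0x21; 0x2A ⊕ 0x21 = 0x0B.
C5: T = 0x8E, S = E(K, T) = 0x22; 0x52 ⊕ 0x22 = 0x70.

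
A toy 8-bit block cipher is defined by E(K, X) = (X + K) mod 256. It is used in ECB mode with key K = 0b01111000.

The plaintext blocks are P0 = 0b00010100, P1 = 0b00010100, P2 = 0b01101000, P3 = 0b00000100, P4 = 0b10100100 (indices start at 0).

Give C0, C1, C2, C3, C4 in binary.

C0 = 0b10001100, C1 = 0b10001100, C2 = 0b11100000, C3 = 0b01111100, C4 = 0b00011100

ECB encryption: C_i = E(K, P_i).
C0: E(K, 0b00010100) = 0b10001100.
C1: E(K, 0b00010100) = 0b10001100.
C2: E(K, 0b01101000) = 0b11100000.
C3: E(K, 0b00000100) = 0b01111100.
C4: E(K, 0b10100100) = 0b00011100.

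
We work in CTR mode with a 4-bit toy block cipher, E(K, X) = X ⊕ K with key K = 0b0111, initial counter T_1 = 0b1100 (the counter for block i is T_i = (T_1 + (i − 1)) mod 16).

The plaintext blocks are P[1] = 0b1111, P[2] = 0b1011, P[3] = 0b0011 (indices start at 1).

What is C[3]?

C[3] = 0b1010

CTR encryption: S_i = E(K, T_i) where T_i is the counter for block i; C_i = P_i ⊕ S_i.
C[1]: T = 0b1100, S = E(K, T) = 0b1011; 0b1111 ⊕ 0b1011 = 0b0100.
C[2]: T = 0b1101, S = E(K, T) = 0b1010; 0b1011 ⊕ 0b1010 = 0b0001.
C[3]: T = 0b1110, S = E(K, T) = 0b1001; 0b0011 ⊕ 0b1001 = 0b1010.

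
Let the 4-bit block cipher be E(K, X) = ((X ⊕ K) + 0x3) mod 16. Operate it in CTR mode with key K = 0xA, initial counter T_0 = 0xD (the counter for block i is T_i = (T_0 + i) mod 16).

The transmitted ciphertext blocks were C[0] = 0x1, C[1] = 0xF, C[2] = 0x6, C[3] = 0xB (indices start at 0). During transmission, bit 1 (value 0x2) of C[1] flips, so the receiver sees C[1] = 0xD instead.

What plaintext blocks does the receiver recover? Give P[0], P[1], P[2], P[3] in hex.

P[0] = 0xB, P[1] = 0xA, P[2] = 0xE, P[3] = 0x6

CTR decryption: S_i = E(K, T_i) where T_i is the counter for block i; P_i = C_i ⊕ S_i.
Only C[1] changed, to 0xD. In CTR, a change in C_i flips the same bit in P_i only; the keystream is unaffected. Decrypting the received ciphertext:
P[0]: T = 0xD, S = E(K, T) = 0xA; 0x1 ⊕ 0xA = 0xB.
P[1]: T = 0xE, S = E(K, T) = 0x7; 0xD ⊕ 0x7 = 0xA.
P[2]: T = 0xF, S = E(K, T) = 0x8; 0x6 ⊕ 0x8 = 0xE.
P[3]: T = 0x0, S = E(K, T) = 0xD; 0xB ⊕ 0xD = 0x6.
Blocks that differ from the original plaintext: P[1].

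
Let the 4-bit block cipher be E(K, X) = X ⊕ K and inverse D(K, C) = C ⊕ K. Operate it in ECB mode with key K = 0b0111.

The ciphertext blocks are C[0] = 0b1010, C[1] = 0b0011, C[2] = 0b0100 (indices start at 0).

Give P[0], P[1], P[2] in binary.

ECB decryption: P_i = D(K, C_i).
P[0]: D(K, 0b1010) = 0b1101.
P[1]: D(K, 0b0011) = 0b0100.
P[2]: D(K, 0b0100) = 0b0011.

P[0] = 0b1101, P[1] = 0b0100, P[2] = 0b0011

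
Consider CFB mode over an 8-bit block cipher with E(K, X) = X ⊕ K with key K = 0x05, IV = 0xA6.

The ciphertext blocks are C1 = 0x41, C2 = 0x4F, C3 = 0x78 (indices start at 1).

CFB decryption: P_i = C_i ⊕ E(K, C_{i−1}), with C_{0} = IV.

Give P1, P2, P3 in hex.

P1 = 0xE2, P2 = 0x0B, P3 = 0x32

P1: E(K, 0xA6) = 0xA3; 0x41 ⊕ 0xA3 = 0xE2.
P2: E(K, 0x41) = 0x44; 0x4F ⊕ 0x44 = 0x0B.
P3: E(K, 0x4F) = 0x4A; 0x78 ⊕ 0x4A = 0x32.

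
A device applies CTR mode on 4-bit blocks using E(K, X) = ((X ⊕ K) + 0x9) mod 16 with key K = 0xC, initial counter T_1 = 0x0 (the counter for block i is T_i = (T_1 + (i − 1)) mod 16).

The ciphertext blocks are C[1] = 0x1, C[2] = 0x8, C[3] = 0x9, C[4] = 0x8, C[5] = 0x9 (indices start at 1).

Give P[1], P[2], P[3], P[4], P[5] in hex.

P[1] = 0x4, P[2] = 0xE, P[3] = 0xE, P[4] = 0x0, P[5] = 0x8

CTR decryption: S_i = E(K, T_i) where T_i is the counter for block i; P_i = C_i ⊕ S_i.
P[1]: T = 0x0, S = E(K, T) = 0x5; 0x1 ⊕ 0x5 = 0x4.
P[2]: T = 0x1, S = E(K, T) = 0x6; 0x8 ⊕ 0x6 = 0xE.
P[3]: T = 0x2, S = E(K, T) = 0x7; 0x9 ⊕ 0x7 = 0xE.
P[4]: T = 0x3, S = E(K, T) = 0x8; 0x8 ⊕ 0x8 = 0x0.
P[5]: T = 0x4, S = E(K, T) = 0x1; 0x9 ⊕ 0x1 = 0x8.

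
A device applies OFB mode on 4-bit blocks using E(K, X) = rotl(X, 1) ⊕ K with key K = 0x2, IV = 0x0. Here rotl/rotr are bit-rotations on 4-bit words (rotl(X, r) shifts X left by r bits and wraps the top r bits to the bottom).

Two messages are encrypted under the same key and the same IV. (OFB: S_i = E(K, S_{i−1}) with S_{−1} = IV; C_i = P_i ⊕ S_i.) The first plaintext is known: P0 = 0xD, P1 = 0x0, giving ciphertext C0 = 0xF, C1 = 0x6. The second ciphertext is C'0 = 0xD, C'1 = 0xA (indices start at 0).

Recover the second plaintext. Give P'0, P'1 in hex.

In OFB with a reused IV, both messages share the same keystream S_i, so C_i ⊕ C'_i = P_i ⊕ P'_i and thus P'_i = P_i ⊕ C_i ⊕ C'_i.
P'0: 0xD ⊕ 0xF ⊕ 0xD = 0xF.
P'1: 0x0 ⊕ 0x6 ⊕ 0xA = 0xC.

P'0 = 0xF, P'1 = 0xC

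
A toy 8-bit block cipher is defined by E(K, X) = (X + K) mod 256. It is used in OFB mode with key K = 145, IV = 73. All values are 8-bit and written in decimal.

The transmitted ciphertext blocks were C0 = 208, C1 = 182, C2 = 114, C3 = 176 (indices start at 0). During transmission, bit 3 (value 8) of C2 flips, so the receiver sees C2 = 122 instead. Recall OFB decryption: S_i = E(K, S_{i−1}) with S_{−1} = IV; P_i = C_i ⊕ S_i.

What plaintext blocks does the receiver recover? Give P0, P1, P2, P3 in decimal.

Only C2 changed, to 122. In OFB, a change in C_i flips the same bit in P_i only; the keystream is unaffected. Decrypting the received ciphertext:
P0: S = E(K, 73) = 218; 208 ⊕ 218 = 10.
P1: S = E(K, 218) = 107; 182 ⊕ 107 = 221.
P2: S = E(K, 107) = 252; 122 ⊕ 252 = 134.
P3: S = E(K, 252) = 141; 176 ⊕ 141 = 61.
Blocks that differ from the original plaintext: P2.

P0 = 10, P1 = 221, P2 = 134, P3 = 61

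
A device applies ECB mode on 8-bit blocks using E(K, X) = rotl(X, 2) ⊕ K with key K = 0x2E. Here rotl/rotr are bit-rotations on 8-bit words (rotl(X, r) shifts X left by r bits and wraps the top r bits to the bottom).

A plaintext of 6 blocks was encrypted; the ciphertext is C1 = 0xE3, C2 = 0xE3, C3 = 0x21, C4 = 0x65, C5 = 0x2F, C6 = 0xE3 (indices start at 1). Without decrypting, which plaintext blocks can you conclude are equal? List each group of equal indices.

P1 = P2 = P6

ECB encrypts each block independently with the same key, so equal ciphertext blocks imply equal plaintext blocks.
C1 = C2 = C6 = 0xE3, so P1 = P2 = P6.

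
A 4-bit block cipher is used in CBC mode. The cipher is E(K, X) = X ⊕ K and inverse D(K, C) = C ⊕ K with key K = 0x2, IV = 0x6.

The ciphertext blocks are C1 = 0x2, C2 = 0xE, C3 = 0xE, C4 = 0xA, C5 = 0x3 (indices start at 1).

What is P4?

CBC decryption: P_i = D(K, C_i) ⊕ C_{i−1}, with C_{0} = IV.
P4: D(K, 0xA) = 0x8; 0x8 ⊕ 0xE = 0x6.

P4 = 0x6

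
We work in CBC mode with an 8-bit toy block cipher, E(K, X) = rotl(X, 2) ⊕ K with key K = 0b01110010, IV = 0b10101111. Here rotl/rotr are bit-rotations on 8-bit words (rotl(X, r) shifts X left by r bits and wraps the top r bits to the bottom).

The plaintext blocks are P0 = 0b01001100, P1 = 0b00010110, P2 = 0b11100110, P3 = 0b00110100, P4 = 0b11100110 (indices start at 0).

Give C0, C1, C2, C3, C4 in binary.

C0 = 0b11111101, C1 = 0b11011101, C2 = 0b10011110, C3 = 0b11011000, C4 = 0b10001010

CBC encryption: C_i = E(K, P_i ⊕ C_{i−1}), with C_{−1} = IV.
C0: P0 ⊕ 0b10101111 = 0b11100011; E(K, 0b11100011) = 0b11111101.
C1: P1 ⊕ 0b11111101 = 0b11101011; E(K, 0b11101011) = 0b11011101.
C2: P2 ⊕ 0b11011101 = 0b00111011; E(K, 0b00111011) = 0b10011110.
C3: P3 ⊕ 0b10011110 = 0b10101010; E(K, 0b10101010) = 0b11011000.
C4: P4 ⊕ 0b11011000 = 0b00111110; E(K, 0b00111110) = 0b10001010.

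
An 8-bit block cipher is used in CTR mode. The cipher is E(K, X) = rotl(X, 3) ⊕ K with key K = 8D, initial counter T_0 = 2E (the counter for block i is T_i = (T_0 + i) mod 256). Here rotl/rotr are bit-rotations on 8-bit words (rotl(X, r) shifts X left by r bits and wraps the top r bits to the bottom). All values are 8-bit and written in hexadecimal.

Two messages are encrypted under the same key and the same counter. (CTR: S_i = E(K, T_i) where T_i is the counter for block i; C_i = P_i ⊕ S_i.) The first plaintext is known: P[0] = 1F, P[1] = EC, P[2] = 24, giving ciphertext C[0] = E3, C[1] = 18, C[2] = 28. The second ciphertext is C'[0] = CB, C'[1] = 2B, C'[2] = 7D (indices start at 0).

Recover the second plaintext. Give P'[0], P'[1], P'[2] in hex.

In CTR with a reused counter, both messages share the same keystream S_i, so C_i ⊕ C'_i = P_i ⊕ P'_i and thus P'_i = P_i ⊕ C_i ⊕ C'_i.
P'[0]: 1F ⊕ E3 ⊕ CB = 37.
P'[1]: EC ⊕ 18 ⊕ 2B = DF.
P'[2]: 24 ⊕ 28 ⊕ 7D = 71.

P'[0] = 37, P'[1] = DF, P'[2] = 71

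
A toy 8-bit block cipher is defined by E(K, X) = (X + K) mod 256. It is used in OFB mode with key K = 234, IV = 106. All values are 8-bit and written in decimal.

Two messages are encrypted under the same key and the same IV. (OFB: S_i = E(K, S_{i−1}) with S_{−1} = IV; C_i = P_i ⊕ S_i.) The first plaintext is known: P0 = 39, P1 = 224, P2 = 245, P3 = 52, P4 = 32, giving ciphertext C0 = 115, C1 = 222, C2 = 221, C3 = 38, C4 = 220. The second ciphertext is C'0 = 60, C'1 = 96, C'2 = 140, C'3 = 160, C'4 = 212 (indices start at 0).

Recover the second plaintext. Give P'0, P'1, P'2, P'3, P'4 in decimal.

P'0 = 104, P'1 = 94, P'2 = 164, P'3 = 178, P'4 = 40

In OFB with a reused IV, both messages share the same keystream S_i, so C_i ⊕ C'_i = P_i ⊕ P'_i and thus P'_i = P_i ⊕ C_i ⊕ C'_i.
P'0: 39 ⊕ 115 ⊕ 60 = 104.
P'1: 224 ⊕ 222 ⊕ 96 = 94.
P'2: 245 ⊕ 221 ⊕ 140 = 164.
P'3: 52 ⊕ 38 ⊕ 160 = 178.
P'4: 32 ⊕ 220 ⊕ 212 = 40.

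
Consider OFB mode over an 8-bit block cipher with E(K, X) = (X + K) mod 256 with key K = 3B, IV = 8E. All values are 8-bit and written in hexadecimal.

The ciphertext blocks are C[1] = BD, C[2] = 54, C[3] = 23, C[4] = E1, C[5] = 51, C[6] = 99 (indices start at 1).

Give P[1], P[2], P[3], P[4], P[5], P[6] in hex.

OFB decryption: S_i = E(K, S_{i−1}) with S_{0} = IV; P_i = C_i ⊕ S_i.
P[1]: S = E(K, 8E) = C9; BD ⊕ C9 = 74.
P[2]: S = E(K, C9) = 04; 54 ⊕ 04 = 50.
P[3]: S = E(K, 04) = 3F; 23 ⊕ 3F = 1C.
P[4]: S = E(K, 3F) = 7A; E1 ⊕ 7A = 9B.
P[5]: S = E(K, 7A) = B5; 51 ⊕ B5 = E4.
P[6]: S = E(K, B5) = F0; 99 ⊕ F0 = 69.

P[1] = 74, P[2] = 50, P[3] = 1C, P[4] = 9B, P[5] = E4, P[6] = 69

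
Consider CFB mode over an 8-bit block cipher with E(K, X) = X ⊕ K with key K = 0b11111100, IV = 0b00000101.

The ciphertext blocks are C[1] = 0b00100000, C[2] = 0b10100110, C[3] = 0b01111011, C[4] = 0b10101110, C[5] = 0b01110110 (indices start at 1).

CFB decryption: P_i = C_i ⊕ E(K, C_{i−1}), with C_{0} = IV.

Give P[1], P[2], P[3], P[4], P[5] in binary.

P[1]: E(K, 0b00000101) = 0b11111001; 0b00100000 ⊕ 0b11111001 = 0b11011001.
P[2]: E(K, 0b00100000) = 0b11011100; 0b10100110 ⊕ 0b11011100 = 0b01111010.
P[3]: E(K, 0b10100110) = 0b01011010; 0b01111011 ⊕ 0b01011010 = 0b00100001.
P[4]: E(K, 0b01111011) = 0b10000111; 0b10101110 ⊕ 0b10000111 = 0b00101001.
P[5]: E(K, 0b10101110) = 0b01010010; 0b01110110 ⊕ 0b01010010 = 0b00100100.

P[1] = 0b11011001, P[2] = 0b01111010, P[3] = 0b00100001, P[4] = 0b00101001, P[5] = 0b00100100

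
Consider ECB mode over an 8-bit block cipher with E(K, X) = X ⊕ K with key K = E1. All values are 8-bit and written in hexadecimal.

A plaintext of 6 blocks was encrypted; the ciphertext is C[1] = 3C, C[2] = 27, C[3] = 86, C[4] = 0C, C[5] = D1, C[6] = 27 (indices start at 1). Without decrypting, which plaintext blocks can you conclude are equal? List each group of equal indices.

ECB encrypts each block independently with the same key, so equal ciphertext blocks imply equal plaintext blocks.
C[2] = C[6] = 27, so P[2] = P[6].

P[2] = P[6]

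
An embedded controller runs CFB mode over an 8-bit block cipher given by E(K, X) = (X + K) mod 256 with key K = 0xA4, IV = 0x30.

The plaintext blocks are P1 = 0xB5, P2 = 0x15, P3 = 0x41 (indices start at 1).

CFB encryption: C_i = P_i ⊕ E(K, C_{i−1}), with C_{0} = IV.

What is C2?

C2 = 0x10

C1: E(K, 0x30) = 0xD4; 0xB5 ⊕ 0xD4 = 0x61.
C2: E(K, 0x61) = 0x05; 0x15 ⊕ 0x05 = 0x10.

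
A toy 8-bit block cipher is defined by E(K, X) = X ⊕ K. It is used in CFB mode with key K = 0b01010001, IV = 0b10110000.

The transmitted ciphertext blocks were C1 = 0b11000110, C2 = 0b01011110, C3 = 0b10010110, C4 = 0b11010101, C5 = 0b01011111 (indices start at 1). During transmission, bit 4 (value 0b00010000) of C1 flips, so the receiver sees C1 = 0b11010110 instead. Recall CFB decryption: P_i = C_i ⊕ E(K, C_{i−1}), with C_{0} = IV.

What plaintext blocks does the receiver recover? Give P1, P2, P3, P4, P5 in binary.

P1 = 0b00110111, P2 = 0b11011001, P3 = 0b10011001, P4 = 0b00010010, P5 = 0b11011011

Only C1 changed, to 0b11010110. In CFB, a change in C_i flips the same bit in P_i and garbles P_{i+1}. Decrypting the received ciphertext:
P1: E(K, 0b10110000) = 0b11100001; 0b11010110 ⊕ 0b11100001 = 0b00110111.
P2: E(K, 0b11010110) = 0b10000111; 0b01011110 ⊕ 0b10000111 = 0b11011001.
P3: E(K, 0b01011110) = 0b00001111; 0b10010110 ⊕ 0b00001111 = 0b10011001.
P4: E(K, 0b10010110) = 0b11000111; 0b11010101 ⊕ 0b11000111 = 0b00010010.
P5: E(K, 0b11010101) = 0b10000100; 0b01011111 ⊕ 0b10000100 = 0b11011011.
Blocks that differ from the original plaintext: P1, P2.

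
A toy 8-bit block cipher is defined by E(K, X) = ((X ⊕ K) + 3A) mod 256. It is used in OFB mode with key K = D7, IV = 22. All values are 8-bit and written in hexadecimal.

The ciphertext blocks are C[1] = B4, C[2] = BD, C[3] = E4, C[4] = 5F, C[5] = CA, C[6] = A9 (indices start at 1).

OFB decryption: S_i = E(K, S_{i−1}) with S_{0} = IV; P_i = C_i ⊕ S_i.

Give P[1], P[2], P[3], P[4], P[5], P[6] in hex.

P[1] = 9B, P[2] = 8F, P[3] = FB, P[4] = 5D, P[5] = C5, P[6] = BB

P[1]: S = E(K, 22) = 2F; B4 ⊕ 2F = 9B.
P[2]: S = E(K, 2F) = 32; BD ⊕ 32 = 8F.
P[3]: S = E(K, 32) = 1F; E4 ⊕ 1F = FB.
P[4]: S = E(K, 1F) = 02; 5F ⊕ 02 = 5D.
P[5]: S = E(K, 02) = 0F; CA ⊕ 0F = C5.
P[6]: S = E(K, 0F) = 12; A9 ⊕ 12 = BB.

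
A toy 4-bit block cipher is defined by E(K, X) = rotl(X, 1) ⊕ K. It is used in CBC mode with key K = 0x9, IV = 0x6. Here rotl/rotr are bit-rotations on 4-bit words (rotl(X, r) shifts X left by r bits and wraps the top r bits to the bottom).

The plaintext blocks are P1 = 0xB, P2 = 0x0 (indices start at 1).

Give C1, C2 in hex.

C1 = 0x2, C2 = 0xD

CBC encryption: C_i = E(K, P_i ⊕ C_{i−1}), with C_{0} = IV.
C1: P1 ⊕ 0x6 = 0xD; E(K, 0xD) = 0x2.
C2: P2 ⊕ 0x2 = 0x2; E(K, 0x2) = 0xD.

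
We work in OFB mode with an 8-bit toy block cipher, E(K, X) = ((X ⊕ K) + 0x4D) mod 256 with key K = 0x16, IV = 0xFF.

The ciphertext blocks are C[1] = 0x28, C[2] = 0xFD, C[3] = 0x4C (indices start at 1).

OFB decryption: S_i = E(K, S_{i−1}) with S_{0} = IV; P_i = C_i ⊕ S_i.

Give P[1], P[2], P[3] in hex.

P[1]: S = E(K, 0xFF) = 0x36; 0x28 ⊕ 0x36 = 0x1E.
P[2]: S = E(K, 0x36) = 0x6D; 0xFD ⊕ 0x6D = 0x90.
P[3]: S = E(K, 0x6D) = 0xC8; 0x4C ⊕ 0xC8 = 0x84.

P[1] = 0x1E, P[2] = 0x90, P[3] = 0x84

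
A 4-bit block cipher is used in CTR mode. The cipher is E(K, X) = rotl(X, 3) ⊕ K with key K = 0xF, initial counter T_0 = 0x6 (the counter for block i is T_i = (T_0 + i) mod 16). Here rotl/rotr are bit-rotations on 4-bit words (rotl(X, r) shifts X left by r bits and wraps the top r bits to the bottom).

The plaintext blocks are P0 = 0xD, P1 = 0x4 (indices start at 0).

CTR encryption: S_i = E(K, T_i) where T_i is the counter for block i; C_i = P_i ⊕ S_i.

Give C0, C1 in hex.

C0 = 0x1, C1 = 0x0

C0: T = 0x6, S = E(K, T) = 0xC; 0xD ⊕ 0xC = 0x1.
C1: T = 0x7, S = E(K, T) = 0x4; 0x4 ⊕ 0x4 = 0x0.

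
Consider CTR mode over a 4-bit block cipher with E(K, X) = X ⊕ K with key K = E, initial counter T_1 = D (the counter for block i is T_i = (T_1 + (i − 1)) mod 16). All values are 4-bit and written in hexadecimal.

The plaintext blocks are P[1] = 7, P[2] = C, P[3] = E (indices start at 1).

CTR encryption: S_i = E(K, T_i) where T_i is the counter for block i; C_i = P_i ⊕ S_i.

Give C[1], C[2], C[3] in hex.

C[1] = 4, C[2] = C, C[3] = F

C[1]: T = D, S = E(K, T) = 3; 7 ⊕ 3 = 4.
C[2]: T = E, S = E(K, T) = 0; C ⊕ 0 = C.
C[3]: T = F, S = E(K, T) = 1; E ⊕ 1 = F.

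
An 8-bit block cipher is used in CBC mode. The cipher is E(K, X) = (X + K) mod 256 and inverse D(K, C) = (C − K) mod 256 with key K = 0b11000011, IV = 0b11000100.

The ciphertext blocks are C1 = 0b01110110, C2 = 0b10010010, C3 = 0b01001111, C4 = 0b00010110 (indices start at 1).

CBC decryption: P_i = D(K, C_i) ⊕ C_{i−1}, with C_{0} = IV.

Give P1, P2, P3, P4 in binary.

P1: D(K, 0b01110110) = 0b10110011; 0b10110011 ⊕ 0b11000100 = 0b01110111.
P2: D(K, 0b10010010) = 0b11001111; 0b11001111 ⊕ 0b01110110 = 0b10111001.
P3: D(K, 0b01001111) = 0b10001100; 0b10001100 ⊕ 0b10010010 = 0b00011110.
P4: D(K, 0b00010110) = 0b01010011; 0b01010011 ⊕ 0b01001111 = 0b00011100.

P1 = 0b01110111, P2 = 0b10111001, P3 = 0b00011110, P4 = 0b00011100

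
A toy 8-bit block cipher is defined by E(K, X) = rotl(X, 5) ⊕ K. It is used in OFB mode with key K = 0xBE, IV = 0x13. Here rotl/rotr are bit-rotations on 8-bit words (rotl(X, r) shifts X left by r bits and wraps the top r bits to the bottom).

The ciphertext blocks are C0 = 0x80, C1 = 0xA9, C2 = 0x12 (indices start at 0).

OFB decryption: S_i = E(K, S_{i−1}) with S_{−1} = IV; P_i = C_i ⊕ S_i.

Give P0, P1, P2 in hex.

P0 = 0x5C, P1 = 0x8C, P2 = 0x08

P0: S = E(K, 0x13) = 0xDC; 0x80 ⊕ 0xDC = 0x5C.
P1: S = E(K, 0xDC) = 0x25; 0xA9 ⊕ 0x25 = 0x8C.
P2: S = E(K, 0x25) = 0x1A; 0x12 ⊕ 0x1A = 0x08.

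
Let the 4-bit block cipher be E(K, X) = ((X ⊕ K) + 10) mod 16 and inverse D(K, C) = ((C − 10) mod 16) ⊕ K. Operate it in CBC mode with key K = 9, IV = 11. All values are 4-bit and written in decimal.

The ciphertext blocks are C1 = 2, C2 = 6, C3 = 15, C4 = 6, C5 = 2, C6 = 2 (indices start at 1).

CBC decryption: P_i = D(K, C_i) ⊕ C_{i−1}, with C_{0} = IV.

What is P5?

P5 = 7

P5: D(K, 2) = 1; 1 ⊕ 6 = 7.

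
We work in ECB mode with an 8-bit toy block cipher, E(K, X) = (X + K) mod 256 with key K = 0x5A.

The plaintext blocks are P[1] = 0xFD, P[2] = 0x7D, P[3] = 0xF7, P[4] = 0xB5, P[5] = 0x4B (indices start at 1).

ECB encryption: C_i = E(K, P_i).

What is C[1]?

C[1] = 0x57

C[1]: E(K, 0xFD) = 0x57.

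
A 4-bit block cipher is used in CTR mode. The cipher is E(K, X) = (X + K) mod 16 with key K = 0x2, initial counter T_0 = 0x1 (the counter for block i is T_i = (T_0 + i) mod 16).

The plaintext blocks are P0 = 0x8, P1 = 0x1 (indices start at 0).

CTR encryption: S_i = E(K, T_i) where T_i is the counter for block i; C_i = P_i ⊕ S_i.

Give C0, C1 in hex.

C0: T = 0x1, S = E(K, T) = 0x3; 0x8 ⊕ 0x3 = 0xB.
C1: T = 0x2, S = E(K, T) = 0x4; 0x1 ⊕ 0x4 = 0x5.

C0 = 0xB, C1 = 0x5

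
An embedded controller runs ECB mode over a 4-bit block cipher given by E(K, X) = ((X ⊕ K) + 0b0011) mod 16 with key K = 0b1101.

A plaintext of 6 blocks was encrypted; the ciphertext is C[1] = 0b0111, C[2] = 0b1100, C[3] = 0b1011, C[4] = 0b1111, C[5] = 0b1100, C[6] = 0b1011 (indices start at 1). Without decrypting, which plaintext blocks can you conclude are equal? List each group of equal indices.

ECB encrypts each block independently with the same key, so equal ciphertext blocks imply equal plaintext blocks.
C[2] = C[5] = 0b1100, so P[2] = P[5].
C[3] = C[6] = 0b1011, so P[3] = P[6].

P[2] = P[5]; P[3] = P[6]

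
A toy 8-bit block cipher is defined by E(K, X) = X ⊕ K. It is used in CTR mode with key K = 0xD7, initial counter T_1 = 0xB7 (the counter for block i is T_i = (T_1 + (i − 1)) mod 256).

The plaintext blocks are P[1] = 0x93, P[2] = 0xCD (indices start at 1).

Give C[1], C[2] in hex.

CTR encryption: S_i = E(K, T_i) where T_i is the counter for block i; C_i = P_i ⊕ S_i.
C[1]: T = 0xB7, S = E(K, T) = 0x60; 0x93 ⊕ 0x60 = 0xF3.
C[2]: T = 0xB8, S = E(K, T) = 0x6F; 0xCD ⊕ 0x6F = 0xA2.

C[1] = 0xF3, C[2] = 0xA2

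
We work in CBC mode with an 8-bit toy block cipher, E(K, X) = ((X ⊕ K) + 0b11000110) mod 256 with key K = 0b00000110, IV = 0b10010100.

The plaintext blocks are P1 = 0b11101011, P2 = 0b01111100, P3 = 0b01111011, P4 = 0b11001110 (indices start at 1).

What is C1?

C1 = 0b00111111

CBC encryption: C_i = E(K, P_i ⊕ C_{i−1}), with C_{0} = IV.
C1: P1 ⊕ 0b10010100 = 0b01111111; E(K, 0b01111111) = 0b00111111.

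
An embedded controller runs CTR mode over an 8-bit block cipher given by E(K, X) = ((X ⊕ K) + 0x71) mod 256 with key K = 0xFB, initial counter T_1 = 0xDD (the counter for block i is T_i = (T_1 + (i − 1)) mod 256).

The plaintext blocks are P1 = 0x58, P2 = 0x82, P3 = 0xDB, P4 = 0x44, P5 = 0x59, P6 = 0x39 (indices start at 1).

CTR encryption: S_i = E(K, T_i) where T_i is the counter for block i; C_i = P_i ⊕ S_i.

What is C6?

C1: T = 0xDD, S = E(K, T) = 0x97; 0x58 ⊕ 0x97 = 0xCF.
C2: T = 0xDE, S = E(K, T) = 0x96; 0x82 ⊕ 0x96 = 0x14.
C3: T = 0xDF, S = E(K, T) = 0x95; 0xDB ⊕ 0x95 = 0x4E.
C4: T = 0xE0, S = E(K, T) = 0x8C; 0x44 ⊕ 0x8C = 0xC8.
C5: T = 0xE1, S = E(K, T) = 0x8B; 0x59 ⊕ 0x8B = 0xD2.
C6: T = 0xE2, S = E(K, T) = 0x8A; 0x39 ⊕ 0x8A = 0xB3.

C6 = 0xB3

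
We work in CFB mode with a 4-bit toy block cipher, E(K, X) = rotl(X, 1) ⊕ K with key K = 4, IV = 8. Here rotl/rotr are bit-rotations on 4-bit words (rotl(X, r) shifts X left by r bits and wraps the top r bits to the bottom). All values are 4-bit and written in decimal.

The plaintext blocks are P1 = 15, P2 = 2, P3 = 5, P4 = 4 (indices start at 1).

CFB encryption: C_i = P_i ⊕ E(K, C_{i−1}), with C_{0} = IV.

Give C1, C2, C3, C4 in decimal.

C1: E(K, 8) = 5; 15 ⊕ 5 = 10.
C2: E(K, 10) = 1; 2 ⊕ 1 = 3.
C3: E(K, 3) = 2; 5 ⊕ 2 = 7.
C4: E(K, 7) = 10; 4 ⊕ 10 = 14.

C1 = 10, C2 = 3, C3 = 7, C4 = 14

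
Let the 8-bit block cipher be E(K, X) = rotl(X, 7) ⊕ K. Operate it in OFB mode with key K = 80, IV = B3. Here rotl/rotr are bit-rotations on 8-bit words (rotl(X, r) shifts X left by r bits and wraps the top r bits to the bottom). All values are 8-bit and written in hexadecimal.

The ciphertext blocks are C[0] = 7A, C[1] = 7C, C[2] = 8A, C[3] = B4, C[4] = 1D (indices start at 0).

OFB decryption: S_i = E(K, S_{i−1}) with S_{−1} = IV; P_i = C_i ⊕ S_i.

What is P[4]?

P[0]: S = E(K, B3) = 59; 7A ⊕ 59 = 23.
P[1]: S = E(K, 59) = 2C; 7C ⊕ 2C = 50.
P[2]: S = E(K, 2C) = 96; 8A ⊕ 96 = 1C.
P[3]: S = E(K, 96) = CB; B4 ⊕ CB = 7F.
P[4]: S = E(K, CB) = 65; 1D ⊕ 65 = 78.

P[4] = 78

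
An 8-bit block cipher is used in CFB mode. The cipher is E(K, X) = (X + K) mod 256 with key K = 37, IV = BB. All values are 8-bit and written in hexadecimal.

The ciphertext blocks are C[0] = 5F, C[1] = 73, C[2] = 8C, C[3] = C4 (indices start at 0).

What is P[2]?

P[2] = 26

CFB decryption: P_i = C_i ⊕ E(K, C_{i−1}), with C_{−1} = IV.
P[2]: E(K, 73) = AA; 8C ⊕ AA = 26.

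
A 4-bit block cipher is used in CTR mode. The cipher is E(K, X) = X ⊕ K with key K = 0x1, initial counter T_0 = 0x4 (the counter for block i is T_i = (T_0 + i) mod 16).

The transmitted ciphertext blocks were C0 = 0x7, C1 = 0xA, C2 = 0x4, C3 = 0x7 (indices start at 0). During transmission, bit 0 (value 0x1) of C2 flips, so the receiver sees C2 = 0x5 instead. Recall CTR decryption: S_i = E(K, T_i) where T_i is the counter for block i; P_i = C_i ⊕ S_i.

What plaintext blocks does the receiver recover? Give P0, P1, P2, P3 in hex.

P0 = 0x2, P1 = 0xE, P2 = 0x2, P3 = 0x1

Only C2 changed, to 0x5. In CTR, a change in C_i flips the same bit in P_i only; the keystream is unaffected. Decrypting the received ciphertext:
P0: T = 0x4, S = E(K, T) = 0x5; 0x7 ⊕ 0x5 = 0x2.
P1: T = 0x5, S = E(K, T) = 0x4; 0xA ⊕ 0x4 = 0xE.
P2: T = 0x6, S = E(K, T) = 0x7; 0x5 ⊕ 0x7 = 0x2.
P3: T = 0x7, S = E(K, T) = 0x6; 0x7 ⊕ 0x6 = 0x1.
Blocks that differ from the original plaintext: P2.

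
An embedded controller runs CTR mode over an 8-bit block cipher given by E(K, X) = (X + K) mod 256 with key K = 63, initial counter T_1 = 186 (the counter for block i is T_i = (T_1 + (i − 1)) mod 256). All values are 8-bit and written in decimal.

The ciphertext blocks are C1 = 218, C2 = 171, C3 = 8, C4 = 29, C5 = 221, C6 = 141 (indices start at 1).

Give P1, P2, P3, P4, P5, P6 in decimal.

P1 = 35, P2 = 81, P3 = 243, P4 = 225, P5 = 32, P6 = 115

CTR decryption: S_i = E(K, T_i) where T_i is the counter for block i; P_i = C_i ⊕ S_i.
P1: T = 186, S = E(K, T) = 249; 218 ⊕ 249 = 35.
P2: T = 187, S = E(K, T) = 250; 171 ⊕ 250 = 81.
P3: T = 188, S = E(K, T) = 251; 8 ⊕ 251 = 243.
P4: T = 189, S = E(K, T) = 252; 29 ⊕ 252 = 225.
P5: T = 190, S = E(K, T) = 253; 221 ⊕ 253 = 32.
P6: T = 191, S = E(K, T) = 254; 141 ⊕ 254 = 115.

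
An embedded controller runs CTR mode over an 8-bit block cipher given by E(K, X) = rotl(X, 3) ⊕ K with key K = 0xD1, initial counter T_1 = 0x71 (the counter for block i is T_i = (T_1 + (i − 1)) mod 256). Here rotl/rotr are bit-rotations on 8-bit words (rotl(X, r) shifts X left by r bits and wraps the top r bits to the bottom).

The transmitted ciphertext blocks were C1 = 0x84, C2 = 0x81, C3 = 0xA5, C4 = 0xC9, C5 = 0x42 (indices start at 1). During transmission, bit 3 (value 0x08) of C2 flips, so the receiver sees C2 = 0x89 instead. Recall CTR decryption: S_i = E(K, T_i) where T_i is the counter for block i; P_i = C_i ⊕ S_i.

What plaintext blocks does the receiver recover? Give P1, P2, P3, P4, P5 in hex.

P1 = 0xDE, P2 = 0xCB, P3 = 0xEF, P4 = 0xBB, P5 = 0x38

Only C2 changed, to 0x89. In CTR, a change in C_i flips the same bit in P_i only; the keystream is unaffected. Decrypting the received ciphertext:
P1: T = 0x71, S = E(K, T) = 0x5A; 0x84 ⊕ 0x5A = 0xDE.
P2: T = 0x72, S = E(K, T) = 0x42; 0x89 ⊕ 0x42 = 0xCB.
P3: T = 0x73, S = E(K, T) = 0x4A; 0xA5 ⊕ 0x4A = 0xEF.
P4: T = 0x74, S = E(K, T) = 0x72; 0xC9 ⊕ 0x72 = 0xBB.
P5: T = 0x75, S = E(K, T) = 0x7A; 0x42 ⊕ 0x7A = 0x38.
Blocks that differ from the original plaintext: P2.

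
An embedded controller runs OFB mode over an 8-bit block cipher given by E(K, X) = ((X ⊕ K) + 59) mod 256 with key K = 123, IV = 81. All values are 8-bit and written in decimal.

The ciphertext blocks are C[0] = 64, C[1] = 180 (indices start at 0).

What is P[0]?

P[0] = 37

OFB decryption: S_i = E(K, S_{i−1}) with S_{−1} = IV; P_i = C_i ⊕ S_i.
P[0]: S = E(K, 81) = 101; 64 ⊕ 101 = 37.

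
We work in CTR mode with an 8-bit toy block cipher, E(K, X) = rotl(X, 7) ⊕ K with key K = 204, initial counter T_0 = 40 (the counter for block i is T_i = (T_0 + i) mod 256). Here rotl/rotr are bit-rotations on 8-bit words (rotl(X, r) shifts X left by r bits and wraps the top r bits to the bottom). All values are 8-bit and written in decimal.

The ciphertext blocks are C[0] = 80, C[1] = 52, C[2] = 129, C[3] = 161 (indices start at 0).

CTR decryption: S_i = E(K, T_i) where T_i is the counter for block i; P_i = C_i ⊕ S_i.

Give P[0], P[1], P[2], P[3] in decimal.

P[0] = 136, P[1] = 108, P[2] = 88, P[3] = 248

P[0]: T = 40, S = E(K, T) = 216; 80 ⊕ 216 = 136.
P[1]: T = 41, S = E(K, T) = 88; 52 ⊕ 88 = 108.
P[2]: T = 42, S = E(K, T) = 217; 129 ⊕ 217 = 88.
P[3]: T = 43, S = E(K, T) = 89; 161 ⊕ 89 = 248.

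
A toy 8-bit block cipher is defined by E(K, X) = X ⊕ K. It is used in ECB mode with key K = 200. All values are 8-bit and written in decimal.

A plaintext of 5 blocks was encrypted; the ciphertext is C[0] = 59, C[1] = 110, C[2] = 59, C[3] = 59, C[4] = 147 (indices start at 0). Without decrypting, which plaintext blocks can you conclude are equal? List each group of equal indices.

ECB encrypts each block independently with the same key, so equal ciphertext blocks imply equal plaintext blocks.
C[0] = C[2] = C[3] = 59, so P[0] = P[2] = P[3].

P[0] = P[2] = P[3]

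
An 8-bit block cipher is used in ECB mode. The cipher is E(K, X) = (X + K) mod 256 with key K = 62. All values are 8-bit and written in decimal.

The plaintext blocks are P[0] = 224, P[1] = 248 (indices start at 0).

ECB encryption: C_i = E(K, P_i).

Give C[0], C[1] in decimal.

C[0]: E(K, 224) = 30.
C[1]: E(K, 248) = 54.

C[0] = 30, C[1] = 54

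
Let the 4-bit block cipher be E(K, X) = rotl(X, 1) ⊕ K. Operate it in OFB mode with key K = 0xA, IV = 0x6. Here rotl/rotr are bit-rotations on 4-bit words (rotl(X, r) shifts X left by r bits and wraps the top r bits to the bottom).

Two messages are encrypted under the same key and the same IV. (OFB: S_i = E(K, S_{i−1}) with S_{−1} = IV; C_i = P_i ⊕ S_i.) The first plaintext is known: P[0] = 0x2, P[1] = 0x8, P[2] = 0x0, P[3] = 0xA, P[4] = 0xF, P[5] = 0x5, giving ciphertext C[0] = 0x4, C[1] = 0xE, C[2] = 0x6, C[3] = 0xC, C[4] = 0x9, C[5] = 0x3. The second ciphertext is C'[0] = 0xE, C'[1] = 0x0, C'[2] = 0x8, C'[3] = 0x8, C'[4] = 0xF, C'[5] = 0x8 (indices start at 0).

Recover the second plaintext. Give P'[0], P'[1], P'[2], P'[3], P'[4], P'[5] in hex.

In OFB with a reused IV, both messages share the same keystream S_i, so C_i ⊕ C'_i = P_i ⊕ P'_i and thus P'_i = P_i ⊕ C_i ⊕ C'_i.
P'[0]: 0x2 ⊕ 0x4 ⊕ 0xE = 0x8.
P'[1]: 0x8 ⊕ 0xE ⊕ 0x0 = 0x6.
P'[2]: 0x0 ⊕ 0x6 ⊕ 0x8 = 0xE.
P'[3]: 0xA ⊕ 0xC ⊕ 0x8 = 0xE.
P'[4]: 0xF ⊕ 0x9 ⊕ 0xF = 0x9.
P'[5]: 0x5 ⊕ 0x3 ⊕ 0x8 = 0xE.

P'[0] = 0x8, P'[1] = 0x6, P'[2] = 0xE, P'[3] = 0xE, P'[4] = 0x9, P'[5] = 0xE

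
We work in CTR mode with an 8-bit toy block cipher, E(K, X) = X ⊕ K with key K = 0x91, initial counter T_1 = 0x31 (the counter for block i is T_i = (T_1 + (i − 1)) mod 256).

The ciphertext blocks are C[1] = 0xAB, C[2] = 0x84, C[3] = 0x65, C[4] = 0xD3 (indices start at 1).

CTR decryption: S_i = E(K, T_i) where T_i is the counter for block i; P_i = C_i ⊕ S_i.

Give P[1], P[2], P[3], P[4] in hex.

P[1] = 0x0B, P[2] = 0x27, P[3] = 0xC7, P[4] = 0x76

P[1]: T = 0x31, S = E(K, T) = 0xA0; 0xAB ⊕ 0xA0 = 0x0B.
P[2]: T = 0x32, S = E(K, T) = 0xA3; 0x84 ⊕ 0xA3 = 0x27.
P[3]: T = 0x33, S = E(K, T) = 0xA2; 0x65 ⊕ 0xA2 = 0xC7.
P[4]: T = 0x34, S = E(K, T) = 0xA5; 0xD3 ⊕ 0xA5 = 0x76.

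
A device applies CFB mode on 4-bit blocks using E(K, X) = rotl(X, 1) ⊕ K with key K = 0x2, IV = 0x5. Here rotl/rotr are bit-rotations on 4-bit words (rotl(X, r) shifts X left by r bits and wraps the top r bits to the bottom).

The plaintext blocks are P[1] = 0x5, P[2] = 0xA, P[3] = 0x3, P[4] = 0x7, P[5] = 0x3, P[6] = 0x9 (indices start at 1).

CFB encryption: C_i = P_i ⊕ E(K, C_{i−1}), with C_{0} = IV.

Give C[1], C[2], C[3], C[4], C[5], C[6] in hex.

C[1] = 0xD, C[2] = 0x3, C[3] = 0x7, C[4] = 0xB, C[5] = 0x6, C[6] = 0x7

C[1]: E(K, 0x5) = 0x8; 0x5 ⊕ 0x8 = 0xD.
C[2]: E(K, 0xD) = 0x9; 0xA ⊕ 0x9 = 0x3.
C[3]: E(K, 0x3) = 0x4; 0x3 ⊕ 0x4 = 0x7.
C[4]: E(K, 0x7) = 0xC; 0x7 ⊕ 0xC = 0xB.
C[5]: E(K, 0xB) = 0x5; 0x3 ⊕ 0x5 = 0x6.
C[6]: E(K, 0x6) = 0xE; 0x9 ⊕ 0xE = 0x7.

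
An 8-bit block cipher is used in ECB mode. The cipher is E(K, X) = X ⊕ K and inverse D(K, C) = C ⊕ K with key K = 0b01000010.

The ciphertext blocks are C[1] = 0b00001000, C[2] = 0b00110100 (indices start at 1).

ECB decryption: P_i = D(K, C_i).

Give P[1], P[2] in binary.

P[1] = 0b01001010, P[2] = 0b01110110

P[1]: D(K, 0b00001000) = 0b01001010.
P[2]: D(K, 0b00110100) = 0b01110110.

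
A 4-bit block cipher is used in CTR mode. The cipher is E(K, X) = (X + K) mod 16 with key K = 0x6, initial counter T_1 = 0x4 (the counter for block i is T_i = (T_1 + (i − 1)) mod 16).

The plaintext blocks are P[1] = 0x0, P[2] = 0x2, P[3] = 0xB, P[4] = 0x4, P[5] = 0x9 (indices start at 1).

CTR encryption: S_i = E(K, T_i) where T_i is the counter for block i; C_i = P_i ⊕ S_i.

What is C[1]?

C[1]: T = 0x4, S = E(K, T) = 0xA; 0x0 ⊕ 0xA = 0xA.

C[1] = 0xA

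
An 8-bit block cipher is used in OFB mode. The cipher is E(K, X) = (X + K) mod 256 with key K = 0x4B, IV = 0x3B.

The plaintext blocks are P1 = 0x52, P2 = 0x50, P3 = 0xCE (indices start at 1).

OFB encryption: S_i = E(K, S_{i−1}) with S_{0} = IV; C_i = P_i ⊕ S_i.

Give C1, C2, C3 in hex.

C1: S = E(K, 0x3B) = 0x86; 0x52 ⊕ 0x86 = 0xD4.
C2: S = E(K, 0x86) = 0xD1; 0x50 ⊕ 0xD1 = 0x81.
C3: S = E(K, 0xD1) = 0x1C; 0xCE ⊕ 0x1C = 0xD2.

C1 = 0xD4, C2 = 0x81, C3 = 0xD2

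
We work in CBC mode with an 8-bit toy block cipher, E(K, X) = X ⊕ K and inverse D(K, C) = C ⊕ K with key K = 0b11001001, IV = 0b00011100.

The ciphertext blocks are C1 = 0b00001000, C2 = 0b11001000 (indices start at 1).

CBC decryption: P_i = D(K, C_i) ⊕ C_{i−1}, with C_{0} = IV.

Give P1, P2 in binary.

P1 = 0b11011101, P2 = 0b00001001

P1: D(K, 0b00001000) = 0b11000001; 0b11000001 ⊕ 0b00011100 = 0b11011101.
P2: D(K, 0b11001000) = 0b00000001; 0b00000001 ⊕ 0b00001000 = 0b00001001.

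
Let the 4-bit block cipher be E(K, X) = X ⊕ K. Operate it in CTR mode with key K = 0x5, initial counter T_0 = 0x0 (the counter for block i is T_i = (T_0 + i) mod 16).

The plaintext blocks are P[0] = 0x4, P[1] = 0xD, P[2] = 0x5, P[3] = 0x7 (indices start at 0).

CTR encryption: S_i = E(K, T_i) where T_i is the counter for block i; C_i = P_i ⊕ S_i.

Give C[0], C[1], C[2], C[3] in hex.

C[0]: T = 0x0, S = E(K, T) = 0x5; 0x4 ⊕ 0x5 = 0x1.
C[1]: T = 0x1, S = E(K, T) = 0x4; 0xD ⊕ 0x4 = 0x9.
C[2]: T = 0x2, S = E(K, T) = 0x7; 0x5 ⊕ 0x7 = 0x2.
C[3]: T = 0x3, S = E(K, T) = 0x6; 0x7 ⊕ 0x6 = 0x1.

C[0] = 0x1, C[1] = 0x9, C[2] = 0x2, C[3] = 0x1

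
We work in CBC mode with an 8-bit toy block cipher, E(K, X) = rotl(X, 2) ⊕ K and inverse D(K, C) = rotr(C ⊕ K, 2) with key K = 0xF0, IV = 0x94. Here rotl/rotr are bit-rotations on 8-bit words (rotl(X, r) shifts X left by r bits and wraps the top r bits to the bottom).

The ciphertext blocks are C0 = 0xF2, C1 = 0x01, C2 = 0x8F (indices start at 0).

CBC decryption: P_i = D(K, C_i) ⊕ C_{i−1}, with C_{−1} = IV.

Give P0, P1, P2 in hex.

P0: D(K, 0xF2) = 0x80; 0x80 ⊕ 0x94 = 0x14.
P1: D(K, 0x01) = 0x7C; 0x7C ⊕ 0xF2 = 0x8E.
P2: D(K, 0x8F) = 0xDF; 0xDF ⊕ 0x01 = 0xDE.

P0 = 0x14, P1 = 0x8E, P2 = 0xDE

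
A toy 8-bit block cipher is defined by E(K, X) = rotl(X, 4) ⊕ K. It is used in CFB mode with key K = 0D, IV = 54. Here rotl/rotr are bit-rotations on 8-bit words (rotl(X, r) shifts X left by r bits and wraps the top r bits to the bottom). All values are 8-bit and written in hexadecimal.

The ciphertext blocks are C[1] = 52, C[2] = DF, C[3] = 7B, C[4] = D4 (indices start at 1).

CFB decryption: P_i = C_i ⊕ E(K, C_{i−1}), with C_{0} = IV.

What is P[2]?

P[2]: E(K, 52) = 28; DF ⊕ 28 = F7.

P[2] = F7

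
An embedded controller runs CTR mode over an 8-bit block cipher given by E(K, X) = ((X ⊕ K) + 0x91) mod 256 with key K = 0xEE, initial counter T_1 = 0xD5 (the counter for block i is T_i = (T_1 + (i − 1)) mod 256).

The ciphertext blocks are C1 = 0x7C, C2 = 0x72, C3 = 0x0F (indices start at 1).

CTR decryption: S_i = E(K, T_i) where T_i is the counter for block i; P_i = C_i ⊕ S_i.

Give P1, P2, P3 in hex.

P1 = 0xB0, P2 = 0xBB, P3 = 0xC5

P1: T = 0xD5, S = E(K, T) = 0xCC; 0x7C ⊕ 0xCC = 0xB0.
P2: T = 0xD6, S = E(K, T) = 0xC9; 0x72 ⊕ 0xC9 = 0xBB.
P3: T = 0xD7, S = E(K, T) = 0xCA; 0x0F ⊕ 0xCA = 0xC5.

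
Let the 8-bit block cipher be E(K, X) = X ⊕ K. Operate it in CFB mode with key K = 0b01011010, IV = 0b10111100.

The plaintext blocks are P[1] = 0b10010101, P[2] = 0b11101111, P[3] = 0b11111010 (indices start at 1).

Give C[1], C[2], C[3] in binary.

CFB encryption: C_i = P_i ⊕ E(K, C_{i−1}), with C_{0} = IV.
C[1]: E(K, 0b10111100) = 0b11100110; 0b10010101 ⊕ 0b11100110 = 0b01110011.
C[2]: E(K, 0b01110011) = 0b00101001; 0b11101111 ⊕ 0b00101001 = 0b11000110.
C[3]: E(K, 0b11000110) = 0b10011100; 0b11111010 ⊕ 0b10011100 = 0b01100110.

C[1] = 0b01110011, C[2] = 0b11000110, C[3] = 0b01100110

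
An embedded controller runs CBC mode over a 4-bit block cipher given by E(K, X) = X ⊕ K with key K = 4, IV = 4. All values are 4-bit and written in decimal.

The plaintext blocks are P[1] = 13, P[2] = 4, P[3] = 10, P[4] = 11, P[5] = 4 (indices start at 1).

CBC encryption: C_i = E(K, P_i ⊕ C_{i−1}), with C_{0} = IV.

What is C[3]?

C[3] = 3

C[1]: P[1] ⊕ 4 = 9; E(K, 9) = 13.
C[2]: P[2] ⊕ 13 = 9; E(K, 9) = 13.
C[3]: P[3] ⊕ 13 = 7; E(K, 7) = 3.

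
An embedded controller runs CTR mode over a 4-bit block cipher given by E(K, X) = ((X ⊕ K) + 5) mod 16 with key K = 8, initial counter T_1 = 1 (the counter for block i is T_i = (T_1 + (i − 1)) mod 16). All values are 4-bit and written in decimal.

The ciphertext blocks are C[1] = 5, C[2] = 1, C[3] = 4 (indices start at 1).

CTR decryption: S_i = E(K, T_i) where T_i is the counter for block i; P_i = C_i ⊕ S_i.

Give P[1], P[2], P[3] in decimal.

P[1]: T = 1, S = E(K, T) = 14; 5 ⊕ 14 = 11.
P[2]: T = 2, S = E(K, T) = 15; 1 ⊕ 15 = 14.
P[3]: T = 3, S = E(K, T) = 0; 4 ⊕ 0 = 4.

P[1] = 11, P[2] = 14, P[3] = 4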